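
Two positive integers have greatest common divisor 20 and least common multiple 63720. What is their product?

For any two positive integers, gcd × lcm = product = 20 × 63720 = 1274400.

1274400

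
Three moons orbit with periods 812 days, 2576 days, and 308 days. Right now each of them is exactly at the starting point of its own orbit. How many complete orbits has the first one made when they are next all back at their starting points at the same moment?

They are all back at their starting positions together after one LCM of the periods.
812 = 2^2 × 7 × 29
2576 = 2^4 × 7 × 23
308 = 2^2 × 7 × 11
LCM(812, 2576, 308) = 2^4 × 7 × 11 × 23 × 29 = 821744.
Orbits for period 812: 821744 / 812 = 1012.

1012 orbits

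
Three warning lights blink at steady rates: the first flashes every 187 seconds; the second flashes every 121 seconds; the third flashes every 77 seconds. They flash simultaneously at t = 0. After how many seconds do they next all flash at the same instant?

14399 seconds

They coincide at every common multiple of the periods; the first is the LCM.
187 = 11 × 17
121 = 11^2
77 = 7 × 11
LCM(187, 121, 77) = 7 × 11^2 × 17 = 14399.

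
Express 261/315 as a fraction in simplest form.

261 = 3^2 × 29
315 = 3^2 × 5 × 7
gcd(261, 315) = 3^2 = 9.
Divide numerator and denominator by 9: 261/315 = 29/35.

29/35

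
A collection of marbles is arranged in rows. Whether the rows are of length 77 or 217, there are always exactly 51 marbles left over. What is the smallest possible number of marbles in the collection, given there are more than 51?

N − 51 must be a common multiple of 77 and 217.
77 = 7 × 11
217 = 7 × 31
LCM(77, 217) = 7 × 11 × 31 = 2387.
Smallest N > 51 is LCM + 51 = 2387 + 51 = 2438.

2438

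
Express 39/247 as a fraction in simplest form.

39 = 3 × 13
247 = 13 × 19
gcd(39, 247) = 13.
Divide numerator and denominator by 13: 39/247 = 3/19.

3/19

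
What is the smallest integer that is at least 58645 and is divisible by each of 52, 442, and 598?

The integer must be a common multiple of 52, 442, and 598, so a multiple of their LCM.
52 = 2^2 × 13
442 = 2 × 13 × 17
598 = 2 × 13 × 23
LCM(52, 442, 598) = 2^2 × 13 × 17 × 23 = 20332.
Smallest multiple of 20332 that is ≥ 58645: ⌈58645/20332⌉ × 20332 = 3 × 20332 = 60996.

60996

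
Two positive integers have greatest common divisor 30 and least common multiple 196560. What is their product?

For any two positive integers, gcd × lcm = product = 30 × 196560 = 5896800.

5896800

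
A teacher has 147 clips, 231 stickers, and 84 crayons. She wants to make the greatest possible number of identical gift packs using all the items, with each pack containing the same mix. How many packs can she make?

The pack count must divide each quantity, so the greatest is gcd(147, 231, 84).
147 = 3 × 7^2
231 = 3 × 7 × 11
84 = 2^2 × 3 × 7
gcd(147, 231, 84) = 3 × 7 = 21.

21 packs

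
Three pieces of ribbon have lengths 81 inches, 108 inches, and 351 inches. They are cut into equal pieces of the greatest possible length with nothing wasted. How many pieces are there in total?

20

Piece length = gcd(81, 108, 351).
81 = 3^4
108 = 2^2 × 3^3
351 = 3^3 × 13
gcd(81, 108, 351) = 3^3 = 27.
Total pieces = 81/27 + 108/27 + 351/27 = 3 + 4 + 13 = 20.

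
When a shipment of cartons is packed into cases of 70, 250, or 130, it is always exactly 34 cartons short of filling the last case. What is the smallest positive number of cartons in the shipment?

22716

Being 34 short of a full case of size k means N ≡ −34 (mod k), i.e. N + 34 is a multiple of each size.
70 = 2 × 5 × 7
250 = 2 × 5^3
130 = 2 × 5 × 13
LCM(70, 250, 130) = 2 × 5^3 × 7 × 13 = 22750.
Smallest positive N is 22750 − 34 = 22716.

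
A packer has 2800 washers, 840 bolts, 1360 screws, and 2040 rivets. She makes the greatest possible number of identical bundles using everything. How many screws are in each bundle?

34

Number of bundles = gcd(2800, 840, 1360, 2040).
2800 = 2^4 × 5^2 × 7
840 = 2^3 × 3 × 5 × 7
1360 = 2^4 × 5 × 17
2040 = 2^3 × 3 × 5 × 17
gcd(2800, 840, 1360, 2040) = 2^3 × 5 = 40.
screws per bundle = 1360 / 40 = 34.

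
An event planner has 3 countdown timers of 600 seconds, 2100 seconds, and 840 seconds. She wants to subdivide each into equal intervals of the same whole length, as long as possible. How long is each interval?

The interval must divide each timer length; the longest such is the gcd.
600 = 2^3 × 3 × 5^2
2100 = 2^2 × 3 × 5^2 × 7
840 = 2^3 × 3 × 5 × 7
gcd(600, 2100, 840) = 2^2 × 3 × 5 = 60.

60 seconds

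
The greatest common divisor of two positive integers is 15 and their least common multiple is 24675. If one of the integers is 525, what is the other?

For two integers, gcd × lcm = product, so the other is (15 × 24675) / 525 = 370125 / 525 = 705.

705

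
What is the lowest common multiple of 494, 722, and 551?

494 = 2 × 13 × 19
722 = 2 × 19^2
551 = 19 × 29
LCM(494, 722, 551) = 2 × 13 × 19^2 × 29 = 272194.

272194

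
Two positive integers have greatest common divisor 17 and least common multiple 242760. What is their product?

For any two positive integers, gcd × lcm = product = 17 × 242760 = 4126920.

4126920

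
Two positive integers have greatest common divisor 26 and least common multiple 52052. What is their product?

For any two positive integers, gcd × lcm = product = 26 × 52052 = 1353352.

1353352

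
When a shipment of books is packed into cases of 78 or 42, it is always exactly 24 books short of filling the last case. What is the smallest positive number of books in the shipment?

522

Being 24 short of a full case of size k means N ≡ −24 (mod k), i.e. N + 24 is a multiple of each size.
78 = 2 × 3 × 13
42 = 2 × 3 × 7
LCM(78, 42) = 2 × 3 × 7 × 13 = 546.
Smallest positive N is 546 − 24 = 522.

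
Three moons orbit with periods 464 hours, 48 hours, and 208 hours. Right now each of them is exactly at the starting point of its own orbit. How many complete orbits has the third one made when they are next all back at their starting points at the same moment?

All finish a whole number of cycles simultaneously at t = LCM of the periods.
464 = 2^4 × 29
48 = 2^4 × 3
208 = 2^4 × 13
LCM(464, 48, 208) = 2^4 × 3 × 13 × 29 = 18096.
Orbits for period 208: 18096 / 208 = 87.

87 orbits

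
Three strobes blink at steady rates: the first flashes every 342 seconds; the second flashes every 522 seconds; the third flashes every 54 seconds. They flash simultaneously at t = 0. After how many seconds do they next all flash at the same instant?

29754 seconds

The first simultaneous occurrence is after LCM of the individual periods.
342 = 2 × 3^2 × 19
522 = 2 × 3^2 × 29
54 = 2 × 3^3
LCM(342, 522, 54) = 2 × 3^3 × 19 × 29 = 29754.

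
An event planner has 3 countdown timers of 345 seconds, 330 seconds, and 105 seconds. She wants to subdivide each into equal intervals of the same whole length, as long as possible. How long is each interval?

15 seconds

The interval must divide each timer length; the longest such is the gcd.
345 = 3 × 5 × 23
330 = 2 × 3 × 5 × 11
105 = 3 × 5 × 7
gcd(345, 330, 105) = 3 × 5 = 15.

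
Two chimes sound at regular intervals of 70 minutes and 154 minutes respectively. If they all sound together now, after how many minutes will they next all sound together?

They coincide at every common multiple of the periods; the first is the LCM.
70 = 2 × 5 × 7
154 = 2 × 7 × 11
LCM(70, 154) = 2 × 5 × 7 × 11 = 770.

770 minutes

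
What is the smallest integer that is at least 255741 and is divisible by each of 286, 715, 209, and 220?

271700

The integer must be a common multiple of 286, 715, 209, and 220, so a multiple of their LCM.
286 = 2 × 11 × 13
715 = 5 × 11 × 13
209 = 11 × 19
220 = 2^2 × 5 × 11
LCM(286, 715, 209, 220) = 2^2 × 5 × 11 × 13 × 19 = 54340.
Smallest multiple of 54340 that is ≥ 255741: ⌈255741/54340⌉ × 54340 = 5 × 54340 = 271700.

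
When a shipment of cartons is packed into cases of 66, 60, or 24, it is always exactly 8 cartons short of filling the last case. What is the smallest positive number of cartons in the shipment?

Being 8 short of a full case of size k means N ≡ −8 (mod k), i.e. N + 8 is a multiple of each size.
66 = 2 × 3 × 11
60 = 2^2 × 3 × 5
24 = 2^3 × 3
LCM(66, 60, 24) = 2^3 × 3 × 5 × 11 = 1320.
Smallest positive N is 1320 − 8 = 1312.

1312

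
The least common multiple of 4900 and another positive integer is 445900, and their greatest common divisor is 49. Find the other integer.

gcd × lcm = product of the two integers, so the other integer is (49 × 445900) / 4900 = 4459.

4459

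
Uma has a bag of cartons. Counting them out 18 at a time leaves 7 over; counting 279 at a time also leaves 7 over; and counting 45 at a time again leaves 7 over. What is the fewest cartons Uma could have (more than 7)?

N − 7 must be a common multiple of 18, 279, and 45.
18 = 2 × 3^2
279 = 3^2 × 31
45 = 3^2 × 5
LCM(18, 279, 45) = 2 × 3^2 × 5 × 31 = 2790.
Smallest N > 7 is LCM + 7 = 2790 + 7 = 2797.

2797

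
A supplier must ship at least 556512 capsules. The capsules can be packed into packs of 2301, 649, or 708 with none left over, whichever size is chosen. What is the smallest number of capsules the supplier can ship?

The number of capsules must be a common multiple of 2301, 649, and 708, so a multiple of their LCM.
2301 = 3 × 13 × 59
649 = 11 × 59
708 = 2^2 × 3 × 59
LCM(2301, 649, 708) = 2^2 × 3 × 11 × 13 × 59 = 101244.
Smallest multiple of 101244 that is ≥ 556512: ⌈556512/101244⌉ × 101244 = 6 × 101244 = 607464.

607464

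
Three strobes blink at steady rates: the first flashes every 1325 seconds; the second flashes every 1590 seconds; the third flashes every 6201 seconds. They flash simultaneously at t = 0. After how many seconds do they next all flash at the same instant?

We need the least common multiple of the intervals.
1325 = 5^2 × 53
1590 = 2 × 3 × 5 × 53
6201 = 3^2 × 13 × 53
LCM(1325, 1590, 6201) = 2 × 3^2 × 5^2 × 13 × 53 = 310050.

310050 seconds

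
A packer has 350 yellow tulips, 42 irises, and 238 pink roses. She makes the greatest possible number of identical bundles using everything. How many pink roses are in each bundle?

17

Number of bundles = gcd(350, 42, 238).
350 = 2 × 5^2 × 7
42 = 2 × 3 × 7
238 = 2 × 7 × 17
gcd(350, 42, 238) = 2 × 7 = 14.
pink roses per bundle = 238 / 14 = 17.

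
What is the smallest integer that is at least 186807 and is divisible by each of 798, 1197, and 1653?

The integer must be a common multiple of 798, 1197, and 1653, so a multiple of their LCM.
798 = 2 × 3 × 7 × 19
1197 = 3^2 × 7 × 19
1653 = 3 × 19 × 29
LCM(798, 1197, 1653) = 2 × 3^2 × 7 × 19 × 29 = 69426.
Smallest multiple of 69426 that is ≥ 186807: ⌈186807/69426⌉ × 69426 = 3 × 69426 = 208278.

208278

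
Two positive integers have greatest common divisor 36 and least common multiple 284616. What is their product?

10246176

For any two positive integers, gcd × lcm = product = 36 × 284616 = 10246176.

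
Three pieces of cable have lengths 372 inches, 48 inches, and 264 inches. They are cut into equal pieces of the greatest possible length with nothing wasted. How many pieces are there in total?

57

Piece length = gcd(372, 48, 264).
372 = 2^2 × 3 × 31
48 = 2^4 × 3
264 = 2^3 × 3 × 11
gcd(372, 48, 264) = 2^2 × 3 = 12.
Total pieces = 372/12 + 48/12 + 264/12 = 31 + 4 + 22 = 57.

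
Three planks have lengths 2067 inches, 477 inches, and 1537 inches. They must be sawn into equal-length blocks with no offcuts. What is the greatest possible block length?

This is the greatest common divisor of 2067, 477, and 1537.
2067 = 3 × 13 × 53
477 = 3^2 × 53
1537 = 29 × 53
gcd(2067, 477, 1537) = 53.

53 inches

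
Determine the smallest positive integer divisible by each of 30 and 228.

30 = 2 × 3 × 5
228 = 2^2 × 3 × 19
LCM(30, 228) = 2^2 × 3 × 5 × 19 = 1140.

1140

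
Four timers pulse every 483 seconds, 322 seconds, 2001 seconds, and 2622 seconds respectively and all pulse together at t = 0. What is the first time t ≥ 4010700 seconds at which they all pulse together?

4258128 seconds

Joint pulses occur at multiples of LCM(483, 322, 2001, 2622).
483 = 3 × 7 × 23
322 = 2 × 7 × 23
2001 = 3 × 23 × 29
2622 = 2 × 3 × 19 × 23
LCM(483, 322, 2001, 2622) = 2 × 3 × 7 × 19 × 23 × 29 = 532266.
Smallest multiple of 532266 that is ≥ 4010700: ⌈4010700/532266⌉ × 532266 = 8 × 532266 = 4258128.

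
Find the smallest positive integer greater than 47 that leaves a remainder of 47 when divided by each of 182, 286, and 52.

4051

N − 47 must be a common multiple of 182, 286, and 52.
182 = 2 × 7 × 13
286 = 2 × 11 × 13
52 = 2^2 × 13
LCM(182, 286, 52) = 2^2 × 7 × 11 × 13 = 4004.
Smallest N > 47 is LCM + 47 = 4004 + 47 = 4051.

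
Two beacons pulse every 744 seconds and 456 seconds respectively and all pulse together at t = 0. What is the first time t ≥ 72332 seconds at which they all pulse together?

84816 seconds

Joint pulses occur at multiples of LCM(744, 456).
744 = 2^3 × 3 × 31
456 = 2^3 × 3 × 19
LCM(744, 456) = 2^3 × 3 × 19 × 31 = 14136.
Smallest multiple of 14136 that is ≥ 72332: ⌈72332/14136⌉ × 14136 = 6 × 14136 = 84816.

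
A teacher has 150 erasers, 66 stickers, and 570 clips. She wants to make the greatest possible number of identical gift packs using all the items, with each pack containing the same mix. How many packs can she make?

6 packs

The pack count must divide each quantity, so the greatest is gcd(150, 66, 570).
150 = 2 × 3 × 5^2
66 = 2 × 3 × 11
570 = 2 × 3 × 5 × 19
gcd(150, 66, 570) = 2 × 3 = 6.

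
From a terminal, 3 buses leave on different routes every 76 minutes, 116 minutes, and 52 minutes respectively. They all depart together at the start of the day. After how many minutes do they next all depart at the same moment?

We need the least common multiple of the intervals.
76 = 2^2 × 19
116 = 2^2 × 29
52 = 2^2 × 13
LCM(76, 116, 52) = 2^2 × 13 × 19 × 29 = 28652.

28652 minutes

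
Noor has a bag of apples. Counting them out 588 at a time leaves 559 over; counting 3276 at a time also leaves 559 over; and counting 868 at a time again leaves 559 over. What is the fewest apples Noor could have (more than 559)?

N − 559 must be a common multiple of 588, 3276, and 868.
588 = 2^2 × 3 × 7^2
3276 = 2^2 × 3^2 × 7 × 13
868 = 2^2 × 7 × 31
LCM(588, 3276, 868) = 2^2 × 3^2 × 7^2 × 13 × 31 = 710892.
Smallest N > 559 is LCM + 559 = 710892 + 559 = 711451.

711451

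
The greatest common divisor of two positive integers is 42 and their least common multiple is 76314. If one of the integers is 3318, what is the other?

For two integers, gcd × lcm = product, so the other is (42 × 76314) / 3318 = 3205188 / 3318 = 966.

966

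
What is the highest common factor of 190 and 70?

190 = 2 × 5 × 19
70 = 2 × 5 × 7
gcd(190, 70) = 2 × 5 = 10.

10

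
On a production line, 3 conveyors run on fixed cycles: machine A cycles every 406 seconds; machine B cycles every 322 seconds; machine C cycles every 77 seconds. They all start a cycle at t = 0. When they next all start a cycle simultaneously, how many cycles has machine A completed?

All finish a whole number of cycles simultaneously at t = LCM of the periods.
406 = 2 × 7 × 29
322 = 2 × 7 × 23
77 = 7 × 11
LCM(406, 322, 77) = 2 × 7 × 11 × 23 × 29 = 102718.
Cycles for period 406: 102718 / 406 = 253.

253 cycles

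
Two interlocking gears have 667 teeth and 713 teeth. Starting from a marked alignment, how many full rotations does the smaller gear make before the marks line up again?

All finish a whole number of cycles simultaneously at t = LCM of the periods.
667 = 23 × 29
713 = 23 × 31
LCM(667, 713) = 23 × 29 × 31 = 20677.
Rotations for period 667: 20677 / 667 = 31.

31 rotations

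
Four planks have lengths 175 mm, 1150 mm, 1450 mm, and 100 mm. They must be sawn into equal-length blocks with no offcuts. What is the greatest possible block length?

25 mm

This is the greatest common divisor of 175, 1150, 1450, and 100.
175 = 5^2 × 7
1150 = 2 × 5^2 × 23
1450 = 2 × 5^2 × 29
100 = 2^2 × 5^2
gcd(175, 1150, 1450, 100) = 5^2 = 25.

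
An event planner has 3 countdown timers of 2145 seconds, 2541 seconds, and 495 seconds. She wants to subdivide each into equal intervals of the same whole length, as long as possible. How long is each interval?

33 seconds

The interval must divide each timer length; the longest such is the gcd.
2145 = 3 × 5 × 11 × 13
2541 = 3 × 7 × 11^2
495 = 3^2 × 5 × 11
gcd(2145, 2541, 495) = 3 × 11 = 33.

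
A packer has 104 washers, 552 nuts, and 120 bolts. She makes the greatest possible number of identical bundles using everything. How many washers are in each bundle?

Number of bundles = gcd(104, 552, 120).
104 = 2^3 × 13
552 = 2^3 × 3 × 23
120 = 2^3 × 3 × 5
gcd(104, 552, 120) = 2^3 = 8.
washers per bundle = 104 / 8 = 13.

13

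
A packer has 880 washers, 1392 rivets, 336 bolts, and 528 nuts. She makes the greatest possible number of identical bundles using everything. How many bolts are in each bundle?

21

Number of bundles = gcd(880, 1392, 336, 528).
880 = 2^4 × 5 × 11
1392 = 2^4 × 3 × 29
336 = 2^4 × 3 × 7
528 = 2^4 × 3 × 11
gcd(880, 1392, 336, 528) = 2^4 = 16.
bolts per bundle = 336 / 16 = 21.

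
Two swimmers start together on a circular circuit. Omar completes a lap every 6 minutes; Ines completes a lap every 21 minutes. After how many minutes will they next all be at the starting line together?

We need the least common multiple of the intervals.
6 = 2 × 3
21 = 3 × 7
LCM(6, 21) = 2 × 3 × 7 = 42.

42 minutes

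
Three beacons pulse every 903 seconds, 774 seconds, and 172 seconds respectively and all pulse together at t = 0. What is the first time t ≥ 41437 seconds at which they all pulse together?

Joint pulses occur at multiples of LCM(903, 774, 172).
903 = 3 × 7 × 43
774 = 2 × 3^2 × 43
172 = 2^2 × 43
LCM(903, 774, 172) = 2^2 × 3^2 × 7 × 43 = 10836.
Smallest multiple of 10836 that is ≥ 41437: ⌈41437/10836⌉ × 10836 = 4 × 10836 = 43344.

43344 seconds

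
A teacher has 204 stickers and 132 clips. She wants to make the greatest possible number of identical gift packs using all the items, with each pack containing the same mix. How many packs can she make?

12 packs

By the Euclidean algorithm:
204 = 1 × 132 + 72
132 = 1 × 72 + 60
72 = 1 × 60 + 12
60 = 5 × 12 + 0
gcd(204, 132) = 12.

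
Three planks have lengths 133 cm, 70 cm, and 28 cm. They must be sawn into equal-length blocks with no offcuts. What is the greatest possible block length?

This is the greatest common divisor of 133, 70, and 28.
133 = 7 × 19
70 = 2 × 5 × 7
28 = 2^2 × 7
gcd(133, 70, 28) = 7.

7 cm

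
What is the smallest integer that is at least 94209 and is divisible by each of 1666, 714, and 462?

The integer must be a common multiple of 1666, 714, and 462, so a multiple of their LCM.
1666 = 2 × 7^2 × 17
714 = 2 × 3 × 7 × 17
462 = 2 × 3 × 7 × 11
LCM(1666, 714, 462) = 2 × 3 × 7^2 × 11 × 17 = 54978.
Smallest multiple of 54978 that is ≥ 94209: ⌈94209/54978⌉ × 54978 = 2 × 54978 = 109956.

109956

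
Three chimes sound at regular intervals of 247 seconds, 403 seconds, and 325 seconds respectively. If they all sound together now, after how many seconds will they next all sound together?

191425 seconds

We need the least common multiple of the intervals.
247 = 13 × 19
403 = 13 × 31
325 = 5^2 × 13
LCM(247, 403, 325) = 5^2 × 13 × 19 × 31 = 191425.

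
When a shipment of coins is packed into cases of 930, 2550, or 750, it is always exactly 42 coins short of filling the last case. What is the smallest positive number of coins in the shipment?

395208

Being 42 short of a full case of size k means N ≡ −42 (mod k), i.e. N + 42 is a multiple of each size.
930 = 2 × 3 × 5 × 31
2550 = 2 × 3 × 5^2 × 17
750 = 2 × 3 × 5^3
LCM(930, 2550, 750) = 2 × 3 × 5^3 × 17 × 31 = 395250.
Smallest positive N is 395250 − 42 = 395208.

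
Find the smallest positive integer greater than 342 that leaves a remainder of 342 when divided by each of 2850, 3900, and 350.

N − 342 must be a common multiple of 2850, 3900, and 350.
2850 = 2 × 3 × 5^2 × 19
3900 = 2^2 × 3 × 5^2 × 13
350 = 2 × 5^2 × 7
LCM(2850, 3900, 350) = 2^2 × 3 × 5^2 × 7 × 13 × 19 = 518700.
Smallest N > 342 is LCM + 342 = 518700 + 342 = 519042.

519042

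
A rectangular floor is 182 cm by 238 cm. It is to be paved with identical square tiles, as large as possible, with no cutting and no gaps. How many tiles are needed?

221

Tile side = gcd(182, 238).
182 = 2 × 7 × 13
238 = 2 × 7 × 17
gcd(182, 238) = 2 × 7 = 14.
Tiles: (182/14) × (238/14) = 13 × 17 = 221.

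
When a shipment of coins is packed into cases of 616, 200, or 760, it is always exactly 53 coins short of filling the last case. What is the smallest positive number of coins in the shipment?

Being 53 short of a full case of size k means N ≡ −53 (mod k), i.e. N + 53 is a multiple of each size.
616 = 2^3 × 7 × 11
200 = 2^3 × 5^2
760 = 2^3 × 5 × 19
LCM(616, 200, 760) = 2^3 × 5^2 × 7 × 11 × 19 = 292600.
Smallest positive N is 292600 − 53 = 292547.

292547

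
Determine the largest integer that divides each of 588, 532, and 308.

588 = 2^2 × 3 × 7^2
532 = 2^2 × 7 × 19
308 = 2^2 × 7 × 11
gcd(588, 532, 308) = 2^2 × 7 = 28.

28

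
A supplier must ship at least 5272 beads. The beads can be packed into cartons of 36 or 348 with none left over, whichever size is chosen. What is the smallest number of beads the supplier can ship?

6264

The number of beads must be a common multiple of 36 and 348, so a multiple of their LCM.
36 = 2^2 × 3^2
348 = 2^2 × 3 × 29
LCM(36, 348) = 2^2 × 3^2 × 29 = 1044.
Smallest multiple of 1044 that is ≥ 5272: ⌈5272/1044⌉ × 1044 = 6 × 1044 = 6264.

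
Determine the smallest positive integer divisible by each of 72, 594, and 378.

16632

72 = 2^3 × 3^2
594 = 2 × 3^3 × 11
378 = 2 × 3^3 × 7
LCM(72, 594, 378) = 2^3 × 3^3 × 7 × 11 = 16632.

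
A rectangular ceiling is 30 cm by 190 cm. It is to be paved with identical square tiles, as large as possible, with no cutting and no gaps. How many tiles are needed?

Tile side = gcd(30, 190).
30 = 2 × 3 × 5
190 = 2 × 5 × 19
gcd(30, 190) = 2 × 5 = 10.
Tiles: (30/10) × (190/10) = 3 × 19 = 57.

57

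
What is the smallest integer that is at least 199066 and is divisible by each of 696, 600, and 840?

243600

The integer must be a common multiple of 696, 600, and 840, so a multiple of their LCM.
696 = 2^3 × 3 × 29
600 = 2^3 × 3 × 5^2
840 = 2^3 × 3 × 5 × 7
LCM(696, 600, 840) = 2^3 × 3 × 5^2 × 7 × 29 = 121800.
Smallest multiple of 121800 that is ≥ 199066: ⌈199066/121800⌉ × 121800 = 2 × 121800 = 243600.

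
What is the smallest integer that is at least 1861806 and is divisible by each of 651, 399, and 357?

The integer must be a common multiple of 651, 399, and 357, so a multiple of their LCM.
651 = 3 × 7 × 31
399 = 3 × 7 × 19
357 = 3 × 7 × 17
LCM(651, 399, 357) = 3 × 7 × 17 × 19 × 31 = 210273.
Smallest multiple of 210273 that is ≥ 1861806: ⌈1861806/210273⌉ × 210273 = 9 × 210273 = 1892457.

1892457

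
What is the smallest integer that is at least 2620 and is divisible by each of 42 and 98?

The integer must be a common multiple of 42 and 98, so a multiple of their LCM.
42 = 2 × 3 × 7
98 = 2 × 7^2
LCM(42, 98) = 2 × 3 × 7^2 = 294.
Smallest multiple of 294 that is ≥ 2620: ⌈2620/294⌉ × 294 = 9 × 294 = 2646.

2646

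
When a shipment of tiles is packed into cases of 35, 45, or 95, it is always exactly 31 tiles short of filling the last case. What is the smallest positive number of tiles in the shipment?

Being 31 short of a full case of size k means N ≡ −31 (mod k), i.e. N + 31 is a multiple of each size.
35 = 5 × 7
45 = 3^2 × 5
95 = 5 × 19
LCM(35, 45, 95) = 3^2 × 5 × 7 × 19 = 5985.
Smallest positive N is 5985 − 31 = 5954.

5954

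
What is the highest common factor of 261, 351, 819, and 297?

261 = 3^2 × 29
351 = 3^3 × 13
819 = 3^2 × 7 × 13
297 = 3^3 × 11
gcd(261, 351, 819, 297) = 3^2 = 9.

9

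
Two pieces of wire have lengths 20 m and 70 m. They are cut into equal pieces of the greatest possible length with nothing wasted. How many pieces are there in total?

9

Piece length = gcd(20, 70).
20 = 2^2 × 5
70 = 2 × 5 × 7
gcd(20, 70) = 2 × 5 = 10.
Total pieces = 20/10 + 70/10 = 2 + 7 = 9.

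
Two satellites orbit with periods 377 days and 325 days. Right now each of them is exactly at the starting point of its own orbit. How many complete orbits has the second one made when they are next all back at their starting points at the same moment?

They are all back at their starting positions together after one LCM of the periods.
377 = 13 × 29
325 = 5^2 × 13
LCM(377, 325) = 5^2 × 13 × 29 = 9425.
Orbits for period 325: 9425 / 325 = 29.

29 orbits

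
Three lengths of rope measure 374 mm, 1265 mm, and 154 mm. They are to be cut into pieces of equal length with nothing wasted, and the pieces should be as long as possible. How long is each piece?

The greatest length dividing all of 374, 1265, and 154 is their gcd.
374 = 2 × 11 × 17
1265 = 5 × 11 × 23
154 = 2 × 7 × 11
gcd(374, 1265, 154) = 11.

11 mm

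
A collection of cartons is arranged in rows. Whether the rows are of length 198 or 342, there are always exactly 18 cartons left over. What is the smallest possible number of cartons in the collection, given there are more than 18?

N − 18 must be a common multiple of 198 and 342.
198 = 2 × 3^2 × 11
342 = 2 × 3^2 × 19
LCM(198, 342) = 2 × 3^2 × 11 × 19 = 3762.
Smallest N > 18 is LCM + 18 = 3762 + 18 = 3780.

3780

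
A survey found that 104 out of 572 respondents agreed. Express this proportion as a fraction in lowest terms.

104 = 2^3 × 13
572 = 2^2 × 11 × 13
gcd(104, 572) = 2^2 × 13 = 52.
Divide numerator and denominator by 52: 104/572 = 2/11.

2/11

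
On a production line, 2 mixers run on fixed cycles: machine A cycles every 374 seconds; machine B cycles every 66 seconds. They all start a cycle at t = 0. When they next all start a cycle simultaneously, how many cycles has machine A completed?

3 cycles

All finish a whole number of cycles simultaneously at t = LCM of the periods.
374 = 2 × 11 × 17
66 = 2 × 3 × 11
LCM(374, 66) = 2 × 3 × 11 × 17 = 1122.
Cycles for period 374: 1122 / 374 = 3.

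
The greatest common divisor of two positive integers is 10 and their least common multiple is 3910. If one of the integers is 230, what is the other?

For two integers, gcd × lcm = product, so the other is (10 × 3910) / 230 = 39100 / 230 = 170.

170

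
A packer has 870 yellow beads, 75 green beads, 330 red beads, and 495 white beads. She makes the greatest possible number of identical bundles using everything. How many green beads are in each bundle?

5

Number of bundles = gcd(870, 75, 330, 495).
870 = 2 × 3 × 5 × 29
75 = 3 × 5^2
330 = 2 × 3 × 5 × 11
495 = 3^2 × 5 × 11
gcd(870, 75, 330, 495) = 3 × 5 = 15.
green beads per bundle = 75 / 15 = 5.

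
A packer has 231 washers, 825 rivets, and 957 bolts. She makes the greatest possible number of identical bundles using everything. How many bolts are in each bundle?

29

Number of bundles = gcd(231, 825, 957).
231 = 3 × 7 × 11
825 = 3 × 5^2 × 11
957 = 3 × 11 × 29
gcd(231, 825, 957) = 3 × 11 = 33.
bolts per bundle = 957 / 33 = 29.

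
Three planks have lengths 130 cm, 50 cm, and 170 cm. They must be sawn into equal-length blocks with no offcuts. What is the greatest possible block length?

10 cm

The block length must divide every plank, so the greatest is gcd(130, 50, 170).
130 = 2 × 5 × 13
50 = 2 × 5^2
170 = 2 × 5 × 17
gcd(130, 50, 170) = 2 × 5 = 10.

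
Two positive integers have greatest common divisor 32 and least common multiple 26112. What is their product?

For any two positive integers, gcd × lcm = product = 32 × 26112 = 835584.

835584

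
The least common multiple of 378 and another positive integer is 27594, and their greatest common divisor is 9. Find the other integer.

gcd × lcm = product of the two integers, so the other integer is (9 × 27594) / 378 = 657.

657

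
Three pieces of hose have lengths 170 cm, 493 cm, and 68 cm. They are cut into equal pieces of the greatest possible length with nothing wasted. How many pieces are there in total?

Piece length = gcd(170, 493, 68).
170 = 2 × 5 × 17
493 = 17 × 29
68 = 2^2 × 17
gcd(170, 493, 68) = 17.
Total pieces = 170/17 + 493/17 + 68/17 = 10 + 29 + 4 = 43.

43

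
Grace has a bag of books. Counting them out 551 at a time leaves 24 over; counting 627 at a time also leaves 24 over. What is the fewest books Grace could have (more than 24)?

N − 24 must be a common multiple of 551 and 627.
551 = 19 × 29
627 = 3 × 11 × 19
LCM(551, 627) = 3 × 11 × 19 × 29 = 18183.
Smallest N > 24 is LCM + 24 = 18183 + 24 = 18207.

18207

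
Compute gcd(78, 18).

78 = 2 × 3 × 13
18 = 2 × 3^2
gcd(78, 18) = 2 × 3 = 6.

6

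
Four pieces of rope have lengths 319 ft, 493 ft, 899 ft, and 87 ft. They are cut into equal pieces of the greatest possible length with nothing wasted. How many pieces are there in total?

62

Piece length = gcd(319, 493, 899, 87).
319 = 11 × 29
493 = 17 × 29
899 = 29 × 31
87 = 3 × 29
gcd(319, 493, 899, 87) = 29.
Total pieces = 319/29 + 493/29 + 899/29 + 87/29 = 11 + 17 + 31 + 3 = 62.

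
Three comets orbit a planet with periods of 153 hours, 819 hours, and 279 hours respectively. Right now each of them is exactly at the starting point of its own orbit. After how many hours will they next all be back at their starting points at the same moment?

431613 hours

They coincide at every common multiple of the periods; the first is the LCM.
153 = 3^2 × 17
819 = 3^2 × 7 × 13
279 = 3^2 × 31
LCM(153, 819, 279) = 3^2 × 7 × 13 × 17 × 31 = 431613.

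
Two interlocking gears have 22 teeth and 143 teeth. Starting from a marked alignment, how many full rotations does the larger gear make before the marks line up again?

They are all back at their starting positions together after one LCM of the periods.
22 = 2 × 11
143 = 11 × 13
LCM(22, 143) = 2 × 11 × 13 = 286.
Rotations for period 143: 286 / 143 = 2.

2 rotations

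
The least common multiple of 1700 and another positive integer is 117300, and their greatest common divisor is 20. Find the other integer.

gcd × lcm = product of the two integers, so the other integer is (20 × 117300) / 1700 = 1380.

1380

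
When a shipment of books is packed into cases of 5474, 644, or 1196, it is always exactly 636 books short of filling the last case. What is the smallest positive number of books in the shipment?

Being 636 short of a full case of size k means N ≡ −636 (mod k), i.e. N + 636 is a multiple of each size.
5474 = 2 × 7 × 17 × 23
644 = 2^2 × 7 × 23
1196 = 2^2 × 13 × 23
LCM(5474, 644, 1196) = 2^2 × 7 × 13 × 17 × 23 = 142324.
Smallest positive N is 142324 − 636 = 141688.

141688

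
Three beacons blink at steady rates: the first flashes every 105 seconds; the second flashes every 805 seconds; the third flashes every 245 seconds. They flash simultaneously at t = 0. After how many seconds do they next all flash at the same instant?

16905 seconds

The first simultaneous occurrence is after LCM of the individual periods.
105 = 3 × 5 × 7
805 = 5 × 7 × 23
245 = 5 × 7^2
LCM(105, 805, 245) = 3 × 5 × 7^2 × 23 = 16905.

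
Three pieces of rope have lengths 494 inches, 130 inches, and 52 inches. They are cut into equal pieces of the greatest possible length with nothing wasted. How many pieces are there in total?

26

Piece length = gcd(494, 130, 52).
494 = 2 × 13 × 19
130 = 2 × 5 × 13
52 = 2^2 × 13
gcd(494, 130, 52) = 2 × 13 = 26.
Total pieces = 494/26 + 130/26 + 52/26 = 19 + 5 + 2 = 26.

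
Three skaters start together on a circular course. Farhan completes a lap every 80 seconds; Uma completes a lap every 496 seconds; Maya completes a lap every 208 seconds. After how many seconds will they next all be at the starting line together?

32240 seconds

The first simultaneous occurrence is after LCM of the individual periods.
80 = 2^4 × 5
496 = 2^4 × 31
208 = 2^4 × 13
LCM(80, 496, 208) = 2^4 × 5 × 13 × 31 = 32240.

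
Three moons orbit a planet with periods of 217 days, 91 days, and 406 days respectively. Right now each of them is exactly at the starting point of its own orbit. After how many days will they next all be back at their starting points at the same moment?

The first simultaneous occurrence is after LCM of the individual periods.
217 = 7 × 31
91 = 7 × 13
406 = 2 × 7 × 29
LCM(217, 91, 406) = 2 × 7 × 13 × 29 × 31 = 163618.

163618 days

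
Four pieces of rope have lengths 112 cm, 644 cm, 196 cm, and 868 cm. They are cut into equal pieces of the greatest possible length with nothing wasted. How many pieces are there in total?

65

Piece length = gcd(112, 644, 196, 868).
112 = 2^4 × 7
644 = 2^2 × 7 × 23
196 = 2^2 × 7^2
868 = 2^2 × 7 × 31
gcd(112, 644, 196, 868) = 2^2 × 7 = 28.
Total pieces = 112/28 + 644/28 + 196/28 + 868/28 = 4 + 23 + 7 + 31 = 65.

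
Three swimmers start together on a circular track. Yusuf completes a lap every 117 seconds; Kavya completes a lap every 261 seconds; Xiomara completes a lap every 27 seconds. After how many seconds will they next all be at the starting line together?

10179 seconds

They coincide at every common multiple of the periods; the first is the LCM.
117 = 3^2 × 13
261 = 3^2 × 29
27 = 3^3
LCM(117, 261, 27) = 3^3 × 13 × 29 = 10179.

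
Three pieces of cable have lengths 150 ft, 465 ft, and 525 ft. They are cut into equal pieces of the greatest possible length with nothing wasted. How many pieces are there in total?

Piece length = gcd(150, 465, 525).
150 = 2 × 3 × 5^2
465 = 3 × 5 × 31
525 = 3 × 5^2 × 7
gcd(150, 465, 525) = 3 × 5 = 15.
Total pieces = 150/15 + 465/15 + 525/15 = 10 + 31 + 35 = 76.

76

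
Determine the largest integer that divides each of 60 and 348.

60 = 2^2 × 3 × 5
348 = 2^2 × 3 × 29
gcd(60, 348) = 2^2 × 3 = 12.

12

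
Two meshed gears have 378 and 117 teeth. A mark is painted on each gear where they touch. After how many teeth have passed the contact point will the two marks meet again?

We need the least common multiple of the intervals.
378 = 2 × 3^3 × 7
117 = 3^2 × 13
LCM(378, 117) = 2 × 3^3 × 7 × 13 = 4914.

4914 teeth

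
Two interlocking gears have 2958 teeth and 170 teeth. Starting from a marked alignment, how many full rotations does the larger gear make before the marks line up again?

They are all back at their starting positions together after one LCM of the periods.
2958 = 2 × 3 × 17 × 29
170 = 2 × 5 × 17
LCM(2958, 170) = 2 × 3 × 5 × 17 × 29 = 14790.
Rotations for period 2958: 14790 / 2958 = 5.

5 rotations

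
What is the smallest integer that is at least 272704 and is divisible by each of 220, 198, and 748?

The integer must be a common multiple of 220, 198, and 748, so a multiple of their LCM.
220 = 2^2 × 5 × 11
198 = 2 × 3^2 × 11
748 = 2^2 × 11 × 17
LCM(220, 198, 748) = 2^2 × 3^2 × 5 × 11 × 17 = 33660.
Smallest multiple of 33660 that is ≥ 272704: ⌈272704/33660⌉ × 33660 = 9 × 33660 = 302940.

302940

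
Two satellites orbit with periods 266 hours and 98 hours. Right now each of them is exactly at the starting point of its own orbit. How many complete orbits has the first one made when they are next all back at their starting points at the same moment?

7 orbits

All finish a whole number of cycles simultaneously at t = LCM of the periods.
266 = 2 × 7 × 19
98 = 2 × 7^2
LCM(266, 98) = 2 × 7^2 × 19 = 1862.
Orbits for period 266: 1862 / 266 = 7.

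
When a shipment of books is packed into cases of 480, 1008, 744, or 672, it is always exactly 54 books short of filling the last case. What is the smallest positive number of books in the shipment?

Being 54 short of a full case of size k means N ≡ −54 (mod k), i.e. N + 54 is a multiple of each size.
480 = 2^5 × 3 × 5
1008 = 2^4 × 3^2 × 7
744 = 2^3 × 3 × 31
672 = 2^5 × 3 × 7
LCM(480, 1008, 744, 672) = 2^5 × 3^2 × 5 × 7 × 31 = 312480.
Smallest positive N is 312480 − 54 = 312426.

312426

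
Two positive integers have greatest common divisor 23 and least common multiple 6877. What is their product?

158171

For any two positive integers, gcd × lcm = product = 23 × 6877 = 158171.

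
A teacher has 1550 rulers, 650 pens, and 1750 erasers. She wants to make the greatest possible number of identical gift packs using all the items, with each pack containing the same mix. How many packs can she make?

50 packs

The pack count must divide each quantity, so the greatest is gcd(1550, 650, 1750).
1550 = 2 × 5^2 × 31
650 = 2 × 5^2 × 13
1750 = 2 × 5^3 × 7
gcd(1550, 650, 1750) = 2 × 5^2 = 50.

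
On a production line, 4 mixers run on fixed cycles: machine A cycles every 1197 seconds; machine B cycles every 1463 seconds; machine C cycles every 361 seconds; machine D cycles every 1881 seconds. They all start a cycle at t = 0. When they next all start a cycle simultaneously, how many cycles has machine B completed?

171 cycles

The first common completion time is the LCM of the periods.
1197 = 3^2 × 7 × 19
1463 = 7 × 11 × 19
361 = 19^2
1881 = 3^2 × 11 × 19
LCM(1197, 1463, 361, 1881) = 3^2 × 7 × 11 × 19^2 = 250173.
Cycles for period 1463: 250173 / 1463 = 171.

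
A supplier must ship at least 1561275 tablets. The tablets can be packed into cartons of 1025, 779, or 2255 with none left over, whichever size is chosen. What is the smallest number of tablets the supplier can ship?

1713800

The number of tablets must be a common multiple of 1025, 779, and 2255, so a multiple of their LCM.
1025 = 5^2 × 41
779 = 19 × 41
2255 = 5 × 11 × 41
LCM(1025, 779, 2255) = 5^2 × 11 × 19 × 41 = 214225.
Smallest multiple of 214225 that is ≥ 1561275: ⌈1561275/214225⌉ × 214225 = 8 × 214225 = 1713800.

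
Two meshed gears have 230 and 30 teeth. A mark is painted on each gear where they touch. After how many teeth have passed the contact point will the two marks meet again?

They coincide at every common multiple of the periods; the first is the LCM.
230 = 2 × 5 × 23
30 = 2 × 3 × 5
LCM(230, 30) = 2 × 3 × 5 × 23 = 690.

690 teeth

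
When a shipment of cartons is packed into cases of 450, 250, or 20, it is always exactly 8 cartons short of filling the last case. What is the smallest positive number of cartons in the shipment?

4492

Being 8 short of a full case of size k means N ≡ −8 (mod k), i.e. N + 8 is a multiple of each size.
450 = 2 × 3^2 × 5^2
250 = 2 × 5^3
20 = 2^2 × 5
LCM(450, 250, 20) = 2^2 × 3^2 × 5^3 = 4500.
Smallest positive N is 4500 − 8 = 4492.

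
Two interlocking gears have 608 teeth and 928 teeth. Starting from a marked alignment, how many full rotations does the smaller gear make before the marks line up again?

29 rotations

The first common completion time is the LCM of the periods.
608 = 2^5 × 19
928 = 2^5 × 29
LCM(608, 928) = 2^5 × 19 × 29 = 17632.
Rotations for period 608: 17632 / 608 = 29.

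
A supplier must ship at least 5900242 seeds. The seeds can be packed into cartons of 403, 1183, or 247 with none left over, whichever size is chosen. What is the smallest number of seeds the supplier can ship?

6271083

The number of seeds must be a common multiple of 403, 1183, and 247, so a multiple of their LCM.
403 = 13 × 31
1183 = 7 × 13^2
247 = 13 × 19
LCM(403, 1183, 247) = 7 × 13^2 × 19 × 31 = 696787.
Smallest multiple of 696787 that is ≥ 5900242: ⌈5900242/696787⌉ × 696787 = 9 × 696787 = 6271083.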